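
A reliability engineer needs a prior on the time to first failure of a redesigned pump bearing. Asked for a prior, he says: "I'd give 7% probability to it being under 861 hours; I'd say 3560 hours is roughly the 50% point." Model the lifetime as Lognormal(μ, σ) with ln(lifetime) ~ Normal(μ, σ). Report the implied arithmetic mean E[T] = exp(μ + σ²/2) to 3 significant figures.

If T ~ Lognormal(μ,σ) then ln T ~ Normal(μ,σ), so the p-quantile of ln T is μ + z_p·σ.
ln(861) = 6.758 and ln(3560) = 8.178; z_{0.07} = -1.476, z_{0.5} = 0.
σ = (8.178 − 6.758)/(0 − (-1.476)) = 0.962.
μ = 6.758 − (-1.476)·0.962 = 8.178.
E[T] = exp(μ + σ²/2) = exp(8.178 + 0.4625) = 5650 hours.

E[T] ≈ 5650 hours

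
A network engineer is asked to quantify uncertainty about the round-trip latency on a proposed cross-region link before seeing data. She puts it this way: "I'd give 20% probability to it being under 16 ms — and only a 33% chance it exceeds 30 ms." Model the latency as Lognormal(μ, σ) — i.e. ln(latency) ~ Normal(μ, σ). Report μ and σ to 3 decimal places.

If T ~ Lognormal(μ,σ) then ln T ~ Normal(μ,σ), so the p-quantile of ln T is μ + z_p·σ.
ln(16) = 2.773 and ln(30) = 3.401; z_{0.2} = -0.8416, z_{0.67} = 0.4399.
σ = (3.401 − 2.773)/(0.4399 − (-0.8416)) = 0.491.
μ = 2.773 − (-0.8416)·0.491 = 3.185.

μ ≈ 3.185, σ ≈ 0.491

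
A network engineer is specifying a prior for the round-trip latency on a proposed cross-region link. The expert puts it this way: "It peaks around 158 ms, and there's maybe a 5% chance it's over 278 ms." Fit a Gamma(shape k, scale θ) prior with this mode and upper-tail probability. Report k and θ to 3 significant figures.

k ≈ 9.74, θ ≈ 18.1

Gamma(k,θ) with k>1 has mode (k−1)θ, so θ = 158/(k−1).
Need P(X < 278) = 0.95 with θ tied to k this way. Start at k = 2, θ = 158: P(X<278) ≈ 0.525.
Too low — raise k to concentrate. Iterating converges to k ≈ 9.74.
Then θ = 158/(9.74−1) ≈ 18.1.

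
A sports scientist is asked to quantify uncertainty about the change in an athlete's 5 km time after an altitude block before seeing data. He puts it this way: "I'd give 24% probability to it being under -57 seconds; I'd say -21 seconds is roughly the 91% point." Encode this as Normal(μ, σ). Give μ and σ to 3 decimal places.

μ = -44.579, σ = 17.586

For Normal(μ,σ), the p-quantile is μ + z_p·σ. Here z_{0.24} = -0.7063, z_{0.91} = 1.341.
So -57 = μ − 0.7063σ and -21 = μ + 1.341σ.
Subtracting: σ = (-21 − -57)/(1.341 − (-0.7063)) = 17.586.
Then μ = -57 − (-0.7063)·17.586 = -44.579.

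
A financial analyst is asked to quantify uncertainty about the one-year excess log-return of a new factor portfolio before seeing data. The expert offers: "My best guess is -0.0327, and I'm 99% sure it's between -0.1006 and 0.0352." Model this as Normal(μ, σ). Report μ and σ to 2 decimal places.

A symmetric 99% interval runs μ ± z·σ with z = 2.576.
Half-width = 0.0679, so σ = 0.0679/2.576 = 0.03.
μ is the stated best guess, -0.03.

μ = -0.03, σ = 0.03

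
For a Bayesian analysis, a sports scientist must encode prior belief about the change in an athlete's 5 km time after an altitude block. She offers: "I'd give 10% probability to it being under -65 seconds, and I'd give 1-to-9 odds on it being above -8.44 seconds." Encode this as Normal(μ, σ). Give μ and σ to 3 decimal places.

μ = -36.720, σ = 22.067

The p-quantile of Normal(μ,σ) is μ + z_p·σ, with z_{0.1} = -1.282 and z_{0.9} = 1.282.
Eliminate σ: μ = (z₂·x₁ − z₁·x₂)/(z₂ − z₁) = (1.282·-65 − (-1.282)·-8.44)/2.563 = -36.720.
Then σ = (x₂ − x₁)/(z₂ − z₁) = (-8.44 − -65)/2.563 = 22.067.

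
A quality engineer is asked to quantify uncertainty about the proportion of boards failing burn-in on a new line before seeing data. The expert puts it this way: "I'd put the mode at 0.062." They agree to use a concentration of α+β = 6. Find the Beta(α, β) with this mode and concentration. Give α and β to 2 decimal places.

For α,β > 1 the Beta mode is (α−1)/(α+β−2). With α+β = 6, the mode is (α−1)/4.
Set (α−1)/4 = 0.062 → α = 1 + 0.062·4 = 1.25.
β = 6 − α = 4.75.

α = 1.25, β = 4.75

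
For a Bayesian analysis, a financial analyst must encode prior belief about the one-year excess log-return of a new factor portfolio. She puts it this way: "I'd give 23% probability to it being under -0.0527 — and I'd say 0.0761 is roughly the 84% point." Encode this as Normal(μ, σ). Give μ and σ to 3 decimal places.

μ = 0.002, σ = 0.074

For Normal(μ,σ), the p-quantile is μ + z_p·σ. Here z_{0.23} = -0.7388, z_{0.84} = 0.9945.
So -0.0527 = μ − 0.7388σ and 0.0761 = μ + 0.9945σ.
Subtracting: σ = (0.0761 − -0.0527)/(0.9945 − (-0.7388)) = 0.074.
Then μ = -0.0527 − (-0.7388)·0.074 = 0.002.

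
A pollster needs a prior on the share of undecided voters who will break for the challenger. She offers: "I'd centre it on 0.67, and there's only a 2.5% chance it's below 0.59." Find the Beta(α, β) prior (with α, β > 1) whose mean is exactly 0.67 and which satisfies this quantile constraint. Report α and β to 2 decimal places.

With mean 0.67 fixed, write α = 0.67s, β = 0.33s where s = α+β.
Need P(θ < 0.59) = 0.025 under Beta(0.67s, 0.33s). Normal approximation: (q−m)/√(m(1−m)/s) ≈ z_{0.025} = -1.96, so s ≈ 0.67·0.33·(-1.96)²/(0.59−0.67)² = 132.7.
At s = 132.7: P(θ<0.59) ≈ 0.028. Adjusting to match 0.025 gives s ≈ 139.21.
So α = 0.67·139.21 ≈ 93.27, β = 0.33·139.21 ≈ 45.94.

α ≈ 93.27, β ≈ 45.94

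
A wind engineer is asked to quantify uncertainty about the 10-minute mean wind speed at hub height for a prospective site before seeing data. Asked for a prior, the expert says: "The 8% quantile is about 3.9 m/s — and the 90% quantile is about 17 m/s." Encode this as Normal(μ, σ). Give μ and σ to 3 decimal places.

μ = 10.751, σ = 4.876

The p-quantile of Normal(μ,σ) is μ + z_p·σ, with z_{0.08} = -1.405 and z_{0.9} = 1.282.
Eliminate σ: μ = (z₂·x₁ − z₁·x₂)/(z₂ − z₁) = (1.282·3.9 − (-1.405)·17)/2.687 = 10.751.
Then σ = (x₂ − x₁)/(z₂ − z₁) = (17 − 3.9)/2.687 = 4.876.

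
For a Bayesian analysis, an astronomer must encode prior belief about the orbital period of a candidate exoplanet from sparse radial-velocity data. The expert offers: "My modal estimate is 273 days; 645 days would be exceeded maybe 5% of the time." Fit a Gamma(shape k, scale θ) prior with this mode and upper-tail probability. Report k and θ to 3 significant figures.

Gamma(k,θ) with k>1 has mode (k−1)θ, so θ = 273/(k−1).
Need P(X < 645) = 0.95 with θ tied to k this way. Start at k = 2, θ = 273: P(X<645) ≈ 0.683.
Too low — raise k to concentrate. Iterating converges to k ≈ 4.7.
Then θ = 273/(4.7−1) ≈ 73.9.

k ≈ 4.7, θ ≈ 73.9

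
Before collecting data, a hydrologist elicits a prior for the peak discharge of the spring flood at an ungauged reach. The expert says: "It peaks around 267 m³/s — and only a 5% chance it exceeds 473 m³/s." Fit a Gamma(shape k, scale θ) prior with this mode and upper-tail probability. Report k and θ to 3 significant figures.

Gamma(k,θ) with k>1 has mode (k−1)θ, so θ = 267/(k−1).
Need P(X < 473) = 0.95 with θ tied to k this way. Start at k = 2, θ = 267: P(X<473) ≈ 0.529.
Too low — raise k to concentrate. Iterating converges to k ≈ 9.53.
Then θ = 267/(9.53−1) ≈ 31.3.

k ≈ 9.53, θ ≈ 31.3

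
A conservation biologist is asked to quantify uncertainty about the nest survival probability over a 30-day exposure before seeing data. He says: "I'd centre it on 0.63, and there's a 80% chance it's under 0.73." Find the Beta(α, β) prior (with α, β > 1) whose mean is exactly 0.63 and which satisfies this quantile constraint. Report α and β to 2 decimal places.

With mean 0.63 fixed, write α = 0.63s, β = 0.37s where s = α+β.
Need P(θ < 0.73) = 0.8 under Beta(0.63s, 0.37s). Normal approximation: (q−m)/√(m(1−m)/s) ≈ z_{0.8} = 0.842, so s ≈ 0.63·0.37·(0.842)²/(0.73−0.63)² = 16.5.
At s = 16.5: P(θ<0.73) ≈ 0.796. Adjusting to match 0.8 gives s ≈ 17.00.
So α = 0.63·17.00 ≈ 10.71, β = 0.37·17.00 ≈ 6.29.

α ≈ 10.71, β ≈ 6.29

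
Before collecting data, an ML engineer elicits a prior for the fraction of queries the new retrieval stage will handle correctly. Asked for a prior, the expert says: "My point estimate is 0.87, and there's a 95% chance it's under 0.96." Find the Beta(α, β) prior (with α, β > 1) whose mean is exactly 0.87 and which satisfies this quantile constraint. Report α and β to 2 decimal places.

α ≈ 21.31, β ≈ 3.18

With mean 0.87 fixed, write α = 0.87s, β = 0.13s where s = α+β.
Need P(θ < 0.96) = 0.95 under Beta(0.87s, 0.13s). Normal approximation: (q−m)/√(m(1−m)/s) ≈ z_{0.95} = 1.64, so s ≈ 0.87·0.13·(1.64)²/(0.96−0.87)² = 37.8.
At s = 37.8: P(θ<0.96) ≈ 0.983. Adjusting to match 0.95 gives s ≈ 24.50.
So α = 0.87·24.50 ≈ 21.31, β = 0.13·24.50 ≈ 3.18.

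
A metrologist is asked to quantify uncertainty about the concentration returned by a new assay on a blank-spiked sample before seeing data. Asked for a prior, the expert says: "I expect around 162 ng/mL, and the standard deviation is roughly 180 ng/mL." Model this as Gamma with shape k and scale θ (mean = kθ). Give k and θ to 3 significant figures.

For Gamma(k, scale θ): mean = kθ, variance = kθ², so CV = 1/√k.
CV = SD/mean = 180/162 = 1.111, hence k = 1/CV² = 0.81.
Then θ = mean/k = 162/0.81 = 200.

k ≈ 0.81, θ ≈ 200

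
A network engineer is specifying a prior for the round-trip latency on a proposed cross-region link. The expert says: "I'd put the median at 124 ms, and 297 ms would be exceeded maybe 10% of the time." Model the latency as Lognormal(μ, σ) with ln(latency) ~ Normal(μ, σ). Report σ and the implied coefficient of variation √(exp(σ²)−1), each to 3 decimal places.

If T ~ Lognormal(μ,σ) then ln T ~ Normal(μ,σ), so the p-quantile of ln T is μ + z_p·σ.
ln(124) = 4.82 and ln(297) = 5.694; z_{0.5} = 0, z_{0.9} = 1.282.
σ = (5.694 − 4.82)/(1.282 − (0)) = 0.682.
μ = 4.82 − (0)·0.682 = 4.820.
CV = √(exp(σ²)−1) = √(exp(0.4645)−1) = 0.769.

σ ≈ 0.682, CV ≈ 0.769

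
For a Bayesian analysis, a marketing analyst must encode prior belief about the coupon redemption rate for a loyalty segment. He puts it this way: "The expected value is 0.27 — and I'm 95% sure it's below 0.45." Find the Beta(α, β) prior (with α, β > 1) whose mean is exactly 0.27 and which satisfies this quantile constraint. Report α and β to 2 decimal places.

α ≈ 4.95, β ≈ 13.38

With mean 0.27 fixed, write α = 0.27s, β = 0.73s where s = α+β.
Need P(θ < 0.45) = 0.95 under Beta(0.27s, 0.73s). Normal approximation: (q−m)/√(m(1−m)/s) ≈ z_{0.95} = 1.64, so s ≈ 0.27·0.73·(1.64)²/(0.45−0.27)² = 16.5.
At s = 16.5: P(θ<0.45) ≈ 0.941. Adjusting to match 0.95 gives s ≈ 18.33.
So α = 0.27·18.33 ≈ 4.95, β = 0.73·18.33 ≈ 13.38.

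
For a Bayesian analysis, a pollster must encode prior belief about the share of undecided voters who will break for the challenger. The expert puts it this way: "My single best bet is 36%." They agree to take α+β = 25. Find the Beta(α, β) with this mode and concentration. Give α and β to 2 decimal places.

α = 9.28, β = 15.72

For α,β > 1 the Beta mode is (α−1)/(α+β−2). With α+β = 25, the mode is (α−1)/23.
Set (α−1)/23 = 0.36 → α = 1 + 0.36·23 = 9.28.
β = 25 − α = 15.72.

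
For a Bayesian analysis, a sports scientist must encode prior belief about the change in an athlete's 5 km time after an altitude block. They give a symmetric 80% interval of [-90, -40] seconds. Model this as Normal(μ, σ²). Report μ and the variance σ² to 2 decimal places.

A symmetric 80% interval runs μ ± z·σ with z = 1.282.
Half-width = 25, so σ = 25/1.282 = 19.508 and σ² = 380.55.
μ is the interval midpoint, -65.00.

μ = -65.00, σ² = 380.55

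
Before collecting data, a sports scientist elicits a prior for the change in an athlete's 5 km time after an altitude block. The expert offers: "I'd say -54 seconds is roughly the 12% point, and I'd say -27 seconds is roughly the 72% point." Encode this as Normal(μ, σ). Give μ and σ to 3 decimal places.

μ = -35.952, σ = 15.360

The p-quantile of Normal(μ,σ) is μ + z_p·σ, with z_{0.12} = -1.175 and z_{0.72} = 0.5828.
Eliminate σ: μ = (z₂·x₁ − z₁·x₂)/(z₂ − z₁) = (0.5828·-54 − (-1.175)·-27)/1.758 = -35.952.
Then σ = (x₂ − x₁)/(z₂ − z₁) = (-27 − -54)/1.758 = 15.360.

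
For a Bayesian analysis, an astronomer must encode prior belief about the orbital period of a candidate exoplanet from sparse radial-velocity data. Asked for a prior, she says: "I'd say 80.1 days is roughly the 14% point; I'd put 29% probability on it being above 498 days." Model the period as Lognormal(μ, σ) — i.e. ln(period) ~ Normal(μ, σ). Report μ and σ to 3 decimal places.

μ ≈ 5.592, σ ≈ 1.119

If T ~ Lognormal(μ,σ) then ln T ~ Normal(μ,σ), so the p-quantile of ln T is μ + z_p·σ.
ln(80.1) = 4.383 and ln(498) = 6.211; z_{0.14} = -1.08, z_{0.71} = 0.5534.
σ = (6.211 − 4.383)/(0.5534 − (-1.08)) = 1.119.
μ = 4.383 − (-1.08)·1.119 = 5.592.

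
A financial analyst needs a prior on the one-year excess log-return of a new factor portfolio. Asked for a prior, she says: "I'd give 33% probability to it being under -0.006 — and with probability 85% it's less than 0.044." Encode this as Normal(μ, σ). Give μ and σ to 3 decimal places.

The p-quantile of Normal(μ,σ) is μ + z_p·σ, with z_{0.33} = -0.4399 and z_{0.85} = 1.036.
Eliminate σ: μ = (z₂·x₁ − z₁·x₂)/(z₂ − z₁) = (1.036·-0.006 − (-0.4399)·0.044)/1.476 = 0.009.
Then σ = (x₂ − x₁)/(z₂ − z₁) = (0.044 − -0.006)/1.476 = 0.034.

μ = 0.009, σ = 0.034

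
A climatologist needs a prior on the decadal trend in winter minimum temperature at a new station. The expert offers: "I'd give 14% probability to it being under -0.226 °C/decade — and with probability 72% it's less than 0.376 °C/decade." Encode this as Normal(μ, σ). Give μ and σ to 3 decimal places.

The p-quantile of Normal(μ,σ) is μ + z_p·σ, with z_{0.14} = -1.08 and z_{0.72} = 0.5828.
Eliminate σ: μ = (z₂·x₁ − z₁·x₂)/(z₂ − z₁) = (0.5828·-0.226 − (-1.08)·0.376)/1.663 = 0.165.
Then σ = (x₂ − x₁)/(z₂ − z₁) = (0.376 − -0.226)/1.663 = 0.362.

μ = 0.165, σ = 0.362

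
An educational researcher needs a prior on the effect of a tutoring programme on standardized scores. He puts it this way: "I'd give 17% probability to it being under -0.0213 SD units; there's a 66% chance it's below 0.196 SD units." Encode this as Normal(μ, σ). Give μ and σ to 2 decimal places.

For Normal(μ,σ), the p-quantile is μ + z_p·σ. Here z_{0.17} = -0.9542, z_{0.66} = 0.4125.
So -0.0213 = μ − 0.9542σ and 0.196 = μ + 0.4125σ.
Subtracting: σ = (0.196 − -0.0213)/(0.4125 − (-0.9542)) = 0.16.
Then μ = -0.0213 − (-0.9542)·0.16 = 0.13.

μ = 0.13, σ = 0.16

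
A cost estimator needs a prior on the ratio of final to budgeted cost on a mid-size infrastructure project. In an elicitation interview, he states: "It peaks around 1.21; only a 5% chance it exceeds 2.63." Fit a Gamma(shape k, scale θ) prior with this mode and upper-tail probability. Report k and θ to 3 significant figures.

k ≈ 5.57, θ ≈ 0.265

Gamma(k,θ) with k>1 has mode (k−1)θ, so θ = 1.21/(k−1).
Need P(X < 2.63) = 0.95 with θ tied to k this way. Start at k = 2, θ = 1.21: P(X<2.63) ≈ 0.639.
Too low — raise k to concentrate. Iterating converges to k ≈ 5.57.
Then θ = 1.21/(5.57−1) ≈ 0.265.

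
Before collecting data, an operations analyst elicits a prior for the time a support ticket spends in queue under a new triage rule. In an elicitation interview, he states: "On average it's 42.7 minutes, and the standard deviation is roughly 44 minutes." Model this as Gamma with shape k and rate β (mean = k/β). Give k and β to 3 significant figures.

For Gamma(k, rate β): mean = k/β, variance = k/β², so CV = 1/√k.
CV = SD/mean = 44/42.7 = 1.03, hence k = 1/CV² = 0.942.
Then β = k/mean = 0.942/42.7 = 0.0221.

k ≈ 0.942, β ≈ 0.0221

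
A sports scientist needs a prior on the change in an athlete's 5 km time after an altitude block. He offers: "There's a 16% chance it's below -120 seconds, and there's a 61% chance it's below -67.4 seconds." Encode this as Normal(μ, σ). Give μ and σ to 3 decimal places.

μ = -78.934, σ = 41.295

For Normal(μ,σ), the p-quantile is μ + z_p·σ. Here z_{0.16} = -0.9945, z_{0.61} = 0.2793.
So -120 = μ − 0.9945σ and -67.4 = μ + 0.2793σ.
Subtracting: σ = (-67.4 − -120)/(0.2793 − (-0.9945)) = 41.295.
Then μ = -120 − (-0.9945)·41.295 = -78.934.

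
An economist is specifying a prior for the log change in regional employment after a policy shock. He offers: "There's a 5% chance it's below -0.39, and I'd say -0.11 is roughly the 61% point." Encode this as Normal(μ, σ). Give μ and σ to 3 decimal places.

μ = -0.151, σ = 0.146

For Normal(μ,σ), the p-quantile is μ + z_p·σ. Here z_{0.05} = -1.645, z_{0.61} = 0.2793.
So -0.39 = μ − 1.645σ and -0.11 = μ + 0.2793σ.
Subtracting: σ = (-0.11 − -0.39)/(0.2793 − (-1.645)) = 0.146.
Then μ = -0.39 − (-1.645)·0.146 = -0.151.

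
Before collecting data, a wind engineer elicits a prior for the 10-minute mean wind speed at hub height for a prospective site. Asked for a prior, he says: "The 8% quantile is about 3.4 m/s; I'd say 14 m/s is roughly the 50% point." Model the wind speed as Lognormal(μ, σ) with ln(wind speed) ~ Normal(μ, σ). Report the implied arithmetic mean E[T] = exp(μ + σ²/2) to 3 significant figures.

E[T] ≈ 23.3 m/s

If T ~ Lognormal(μ,σ) then ln T ~ Normal(μ,σ), so the p-quantile of ln T is μ + z_p·σ.
ln(3.4) = 1.224 and ln(14) = 2.639; z_{0.08} = -1.405, z_{0.5} = 0.
σ = (2.639 − 1.224)/(0 − (-1.405)) = 1.007.
μ = 1.224 − (-1.405)·1.007 = 2.639.
E[T] = exp(μ + σ²/2) = exp(2.639 + 0.5073) = 23.3 m/s.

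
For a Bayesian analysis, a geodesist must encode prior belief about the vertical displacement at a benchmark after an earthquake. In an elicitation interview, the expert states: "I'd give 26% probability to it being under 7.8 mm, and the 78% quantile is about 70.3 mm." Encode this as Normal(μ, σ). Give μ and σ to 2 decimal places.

The p-quantile of Normal(μ,σ) is μ + z_p·σ, with z_{0.26} = -0.6433 and z_{0.78} = 0.7722.
Eliminate σ: μ = (z₂·x₁ − z₁·x₂)/(z₂ − z₁) = (0.7722·7.8 − (-0.6433)·70.3)/1.416 = 36.21.
Then σ = (x₂ − x₁)/(z₂ − z₁) = (70.3 − 7.8)/1.416 = 44.15.

μ = 36.21, σ = 44.15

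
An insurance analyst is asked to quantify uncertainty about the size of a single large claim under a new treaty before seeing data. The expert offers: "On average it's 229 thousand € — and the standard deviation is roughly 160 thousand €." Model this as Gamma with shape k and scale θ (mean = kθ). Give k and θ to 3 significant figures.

k ≈ 2.05, θ ≈ 112

For Gamma(k, scale θ): mean = kθ, variance = kθ², so CV = 1/√k.
CV = SD/mean = 160/229 = 0.6987, hence k = 1/CV² = 2.05.
Then θ = mean/k = 229/2.05 = 112.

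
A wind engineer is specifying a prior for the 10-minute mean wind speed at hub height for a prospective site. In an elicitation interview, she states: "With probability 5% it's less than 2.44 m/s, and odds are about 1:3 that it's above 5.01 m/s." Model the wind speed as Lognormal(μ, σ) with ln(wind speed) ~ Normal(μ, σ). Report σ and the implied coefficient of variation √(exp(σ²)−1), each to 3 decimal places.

If T ~ Lognormal(μ,σ) then ln T ~ Normal(μ,σ), so the p-quantile of ln T is μ + z_p·σ.
ln(2.44) = 0.892 and ln(5.01) = 1.611; z_{0.05} = -1.645, z_{0.75} = 0.6745.
σ = (1.611 − 0.892)/(0.6745 − (-1.645)) = 0.310.
μ = 0.892 − (-1.645)·0.310 = 1.402.
CV = √(exp(σ²)−1) = √(exp(0.0962)−1) = 0.318.

σ ≈ 0.310, CV ≈ 0.318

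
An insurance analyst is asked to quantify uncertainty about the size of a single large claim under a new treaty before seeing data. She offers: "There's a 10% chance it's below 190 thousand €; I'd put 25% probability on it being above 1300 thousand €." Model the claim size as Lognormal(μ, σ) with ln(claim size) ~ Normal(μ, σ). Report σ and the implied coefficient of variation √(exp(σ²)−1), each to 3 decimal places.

σ ≈ 0.983, CV ≈ 1.276

If T ~ Lognormal(μ,σ) then ln T ~ Normal(μ,σ), so the p-quantile of ln T is μ + z_p·σ.
ln(190) = 5.247 and ln(1300) = 7.17; z_{0.1} = -1.282, z_{0.75} = 0.6745.
σ = (7.17 − 5.247)/(0.6745 − (-1.282)) = 0.983.
μ = 5.247 − (-1.282)·0.983 = 6.507.
CV = √(exp(σ²)−1) = √(exp(0.9666)−1) = 1.276.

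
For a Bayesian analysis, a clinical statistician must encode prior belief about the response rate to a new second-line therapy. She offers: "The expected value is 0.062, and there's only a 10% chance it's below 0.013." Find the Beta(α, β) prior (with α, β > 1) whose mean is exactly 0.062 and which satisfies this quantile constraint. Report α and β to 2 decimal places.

α ≈ 1.53, β ≈ 23.21

With mean 0.062 fixed, write α = 0.062s, β = 0.938s where s = α+β.
Need P(θ < 0.013) = 0.1 under Beta(0.062s, 0.938s). Normal approximation: (q−m)/√(m(1−m)/s) ≈ z_{0.1} = -1.28, so s ≈ 0.062·0.938·(-1.28)²/(0.013−0.062)² = 39.8.
At s = 39.8: P(θ<0.013) ≈ 0.039. Adjusting to match 0.1 gives s ≈ 24.74.
So α = 0.062·24.74 ≈ 1.53, β = 0.938·24.74 ≈ 23.21.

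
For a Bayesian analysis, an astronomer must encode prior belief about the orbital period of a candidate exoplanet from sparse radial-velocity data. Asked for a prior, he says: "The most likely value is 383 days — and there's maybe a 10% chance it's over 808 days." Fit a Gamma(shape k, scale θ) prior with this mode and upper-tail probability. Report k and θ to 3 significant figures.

Gamma(k,θ) with k>1 has mode (k−1)θ, so θ = 383/(k−1).
Need P(X < 808) = 0.9 with θ tied to k this way. Start at k = 2, θ = 383: P(X<808) ≈ 0.623.
Too low — raise k to concentrate. Iterating converges to k ≈ 4.45.
Then θ = 383/(4.45−1) ≈ 111.

k ≈ 4.45, θ ≈ 111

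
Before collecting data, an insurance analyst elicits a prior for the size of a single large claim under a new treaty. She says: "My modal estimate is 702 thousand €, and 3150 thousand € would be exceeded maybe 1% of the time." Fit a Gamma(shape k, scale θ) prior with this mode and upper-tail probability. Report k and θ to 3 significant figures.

k ≈ 2.8, θ ≈ 391

Gamma(k,θ) with k>1 has mode (k−1)θ, so θ = 702/(k−1).
Need P(X < 3150) = 0.99 with θ tied to k this way. Start at k = 2, θ = 702: P(X<3150) ≈ 0.938.
Too low — raise k to concentrate. Iterating converges to k ≈ 2.8.
Then θ = 702/(2.8−1) ≈ 391.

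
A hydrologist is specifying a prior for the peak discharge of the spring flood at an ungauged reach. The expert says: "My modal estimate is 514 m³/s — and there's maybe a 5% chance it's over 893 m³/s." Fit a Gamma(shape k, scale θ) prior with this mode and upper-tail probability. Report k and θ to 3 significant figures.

k ≈ 10.1, θ ≈ 56.2

Gamma(k,θ) with k>1 has mode (k−1)θ, so θ = 514/(k−1).
Need P(X < 893) = 0.95 with θ tied to k this way. Start at k = 2, θ = 514: P(X<893) ≈ 0.518.
Too low — raise k to concentrate. Iterating converges to k ≈ 10.1.
Then θ = 514/(10.1−1) ≈ 56.2.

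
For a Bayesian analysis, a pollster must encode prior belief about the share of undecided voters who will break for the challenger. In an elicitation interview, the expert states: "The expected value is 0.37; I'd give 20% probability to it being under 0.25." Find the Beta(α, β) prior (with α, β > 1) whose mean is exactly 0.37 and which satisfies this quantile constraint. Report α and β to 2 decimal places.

With mean 0.37 fixed, write α = 0.37s, β = 0.63s where s = α+β.
Need P(θ < 0.25) = 0.2 under Beta(0.37s, 0.63s). Normal approximation: (q−m)/√(m(1−m)/s) ≈ z_{0.2} = -0.842, so s ≈ 0.37·0.63·(-0.842)²/(0.25−0.37)² = 11.5.
At s = 11.5: P(θ<0.25) ≈ 0.205. Adjusting to match 0.2 gives s ≈ 11.85.
So α = 0.37·11.85 ≈ 4.39, β = 0.63·11.85 ≈ 7.47.

α ≈ 4.39, β ≈ 7.47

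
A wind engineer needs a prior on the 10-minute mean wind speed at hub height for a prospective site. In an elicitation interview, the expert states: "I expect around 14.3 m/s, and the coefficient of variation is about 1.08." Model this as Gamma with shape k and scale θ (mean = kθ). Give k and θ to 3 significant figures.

k ≈ 0.857, θ ≈ 16.7

For Gamma(k, scale θ): mean = kθ, variance = kθ², so CV = 1/√k.
CV = 1.08, hence k = 1/CV² = 0.857.
Then θ = mean/k = 14.3/0.857 = 16.7.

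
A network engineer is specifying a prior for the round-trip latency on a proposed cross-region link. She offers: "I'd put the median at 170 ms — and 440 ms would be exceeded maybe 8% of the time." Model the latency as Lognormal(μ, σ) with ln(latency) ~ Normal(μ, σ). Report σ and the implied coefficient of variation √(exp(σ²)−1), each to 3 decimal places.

If T ~ Lognormal(μ,σ) then ln T ~ Normal(μ,σ), so the p-quantile of ln T is μ + z_p·σ.
ln(170) = 5.136 and ln(440) = 6.087; z_{0.5} = 0, z_{0.92} = 1.405.
σ = (6.087 − 5.136)/(1.405 − (0)) = 0.677.
μ = 5.136 − (0)·0.677 = 5.136.
CV = √(exp(σ²)−1) = √(exp(0.4581)−1) = 0.762.

σ ≈ 0.677, CV ≈ 0.762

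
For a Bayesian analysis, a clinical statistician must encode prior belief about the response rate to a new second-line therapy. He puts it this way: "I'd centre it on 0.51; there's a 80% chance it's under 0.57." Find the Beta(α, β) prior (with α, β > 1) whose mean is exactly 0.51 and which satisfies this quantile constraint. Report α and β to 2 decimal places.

α ≈ 25.18, β ≈ 24.19

With mean 0.51 fixed, write α = 0.51s, β = 0.49s where s = α+β.
Need P(θ < 0.57) = 0.8 under Beta(0.51s, 0.49s). Normal approximation: (q−m)/√(m(1−m)/s) ≈ z_{0.8} = 0.842, so s ≈ 0.51·0.49·(0.842)²/(0.57−0.51)² = 49.2.
At s = 49.2: P(θ<0.57) ≈ 0.800. Adjusting to match 0.8 gives s ≈ 49.37.
So α = 0.51·49.37 ≈ 25.18, β = 0.49·49.37 ≈ 24.19.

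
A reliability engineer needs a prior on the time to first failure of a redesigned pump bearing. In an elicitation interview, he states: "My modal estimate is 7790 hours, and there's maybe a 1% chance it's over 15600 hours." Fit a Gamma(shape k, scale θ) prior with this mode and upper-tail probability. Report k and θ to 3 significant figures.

k ≈ 11.2, θ ≈ 765

Gamma(k,θ) with k>1 has mode (k−1)θ, so θ = 7790/(k−1).
Need P(X < 15600) = 0.99 with θ tied to k this way. Start at k = 2, θ = 7790: P(X<15600) ≈ 0.595.
Too low — raise k to concentrate. Iterating converges to k ≈ 11.2.
Then θ = 7790/(11.2−1) ≈ 765.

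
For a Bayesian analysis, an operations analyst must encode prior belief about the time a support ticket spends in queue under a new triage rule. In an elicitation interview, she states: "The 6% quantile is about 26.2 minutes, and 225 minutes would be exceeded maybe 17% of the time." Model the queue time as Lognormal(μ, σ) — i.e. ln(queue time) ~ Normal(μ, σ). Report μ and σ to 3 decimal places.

μ ≈ 4.598, σ ≈ 0.857

If T ~ Lognormal(μ,σ) then ln T ~ Normal(μ,σ), so the p-quantile of ln T is μ + z_p·σ.
ln(26.2) = 3.266 and ln(225) = 5.416; z_{0.06} = -1.555, z_{0.83} = 0.9542.
σ = (5.416 − 3.266)/(0.9542 − (-1.555)) = 0.857.
μ = 3.266 − (-1.555)·0.857 = 4.598.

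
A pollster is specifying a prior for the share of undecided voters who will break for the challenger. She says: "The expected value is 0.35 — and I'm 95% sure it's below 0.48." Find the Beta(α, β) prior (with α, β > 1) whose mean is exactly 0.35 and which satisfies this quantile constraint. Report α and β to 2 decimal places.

α ≈ 13.34, β ≈ 24.78

With mean 0.35 fixed, write α = 0.35s, β = 0.65s where s = α+β.
Need P(θ < 0.48) = 0.95 under Beta(0.35s, 0.65s). Normal approximation: (q−m)/√(m(1−m)/s) ≈ z_{0.95} = 1.64, so s ≈ 0.35·0.65·(1.64)²/(0.48−0.35)² = 36.4.
At s = 36.4: P(θ<0.48) ≈ 0.946. Adjusting to match 0.95 gives s ≈ 38.13.
So α = 0.35·38.13 ≈ 13.34, β = 0.65·38.13 ≈ 24.78.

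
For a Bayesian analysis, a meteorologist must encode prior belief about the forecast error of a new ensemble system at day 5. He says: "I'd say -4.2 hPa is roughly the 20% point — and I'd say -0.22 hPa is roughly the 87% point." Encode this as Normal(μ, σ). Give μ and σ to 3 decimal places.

The p-quantile of Normal(μ,σ) is μ + z_p·σ, with z_{0.2} = -0.8416 and z_{0.87} = 1.126.
Eliminate σ: μ = (z₂·x₁ − z₁·x₂)/(z₂ − z₁) = (1.126·-4.2 − (-0.8416)·-0.22)/1.968 = -2.498.
Then σ = (x₂ − x₁)/(z₂ − z₁) = (-0.22 − -4.2)/1.968 = 2.022.

μ = -2.498, σ = 2.022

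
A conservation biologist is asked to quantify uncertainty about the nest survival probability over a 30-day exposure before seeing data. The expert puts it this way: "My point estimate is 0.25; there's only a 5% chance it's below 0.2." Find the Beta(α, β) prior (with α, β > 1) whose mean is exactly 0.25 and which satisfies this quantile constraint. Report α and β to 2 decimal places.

α ≈ 47.52, β ≈ 142.57

With mean 0.25 fixed, write α = 0.25s, β = 0.75s where s = α+β.
Need P(θ < 0.2) = 0.05 under Beta(0.25s, 0.75s). Normal approximation: (q−m)/√(m(1−m)/s) ≈ z_{0.05} = -1.64, so s ≈ 0.25·0.75·(-1.64)²/(0.2−0.25)² = 202.9.
At s = 202.9: P(θ<0.2) ≈ 0.044. Adjusting to match 0.05 gives s ≈ 190.10.
So α = 0.25·190.10 ≈ 47.52, β = 0.75·190.10 ≈ 142.57.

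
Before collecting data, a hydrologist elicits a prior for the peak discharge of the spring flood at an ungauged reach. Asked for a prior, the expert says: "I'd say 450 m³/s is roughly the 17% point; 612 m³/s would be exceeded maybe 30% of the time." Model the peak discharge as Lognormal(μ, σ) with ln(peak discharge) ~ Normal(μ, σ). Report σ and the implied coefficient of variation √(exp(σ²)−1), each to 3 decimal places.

If T ~ Lognormal(μ,σ) then ln T ~ Normal(μ,σ), so the p-quantile of ln T is μ + z_p·σ.
ln(450) = 6.109 and ln(612) = 6.417; z_{0.17} = -0.9542, z_{0.7} = 0.5244.
σ = (6.417 − 6.109)/(0.5244 − (-0.9542)) = 0.208.
μ = 6.109 − (-0.9542)·0.208 = 6.308.
CV = √(exp(σ²)−1) = √(exp(0.0432)−1) = 0.210.

σ ≈ 0.208, CV ≈ 0.210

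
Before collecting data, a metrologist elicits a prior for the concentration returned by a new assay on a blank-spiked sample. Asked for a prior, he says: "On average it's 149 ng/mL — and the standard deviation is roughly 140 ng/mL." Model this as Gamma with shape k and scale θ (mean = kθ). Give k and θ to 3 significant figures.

For Gamma(k, scale θ): mean = kθ, variance = kθ², so CV = 1/√k.
CV = SD/mean = 140/149 = 0.9396, hence k = 1/CV² = 1.13.
Then θ = mean/k = 149/1.13 = 132.

k ≈ 1.13, θ ≈ 132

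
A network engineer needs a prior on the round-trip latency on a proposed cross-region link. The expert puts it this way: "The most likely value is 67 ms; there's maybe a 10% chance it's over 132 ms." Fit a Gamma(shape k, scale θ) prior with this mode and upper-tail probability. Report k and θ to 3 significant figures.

k ≈ 5.17, θ ≈ 16.1

Gamma(k,θ) with k>1 has mode (k−1)θ, so θ = 67/(k−1).
Need P(X < 132) = 0.9 with θ tied to k this way. Start at k = 2, θ = 67: P(X<132) ≈ 0.586.
Too low — raise k to concentrate. Iterating converges to k ≈ 5.17.
Then θ = 67/(5.17−1) ≈ 16.1.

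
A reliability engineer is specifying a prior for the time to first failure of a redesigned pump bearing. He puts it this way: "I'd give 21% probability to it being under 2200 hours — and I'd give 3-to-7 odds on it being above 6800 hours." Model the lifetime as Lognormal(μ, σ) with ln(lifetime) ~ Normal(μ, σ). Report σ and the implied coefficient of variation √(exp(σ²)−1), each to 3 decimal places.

If T ~ Lognormal(μ,σ) then ln T ~ Normal(μ,σ), so the p-quantile of ln T is μ + z_p·σ.
ln(2200) = 7.696 and ln(6800) = 8.825; z_{0.21} = -0.8064, z_{0.7} = 0.5244.
σ = (8.825 − 7.696)/(0.5244 − (-0.8064)) = 0.848.
μ = 7.696 − (-0.8064)·0.848 = 8.380.
CV = √(exp(σ²)−1) = √(exp(0.7190)−1) = 1.026.

σ ≈ 0.848, CV ≈ 1.026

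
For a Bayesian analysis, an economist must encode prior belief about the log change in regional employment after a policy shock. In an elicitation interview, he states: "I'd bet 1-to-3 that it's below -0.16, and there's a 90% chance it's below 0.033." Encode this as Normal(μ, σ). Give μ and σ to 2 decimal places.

The p-quantile of Normal(μ,σ) is μ + z_p·σ, with z_{0.25} = -0.6745 and z_{0.9} = 1.282.
Eliminate σ: μ = (z₂·x₁ − z₁·x₂)/(z₂ − z₁) = (1.282·-0.16 − (-0.6745)·0.033)/1.956 = -0.09.
Then σ = (x₂ − x₁)/(z₂ − z₁) = (0.033 − -0.16)/1.956 = 0.10.

μ = -0.09, σ = 0.10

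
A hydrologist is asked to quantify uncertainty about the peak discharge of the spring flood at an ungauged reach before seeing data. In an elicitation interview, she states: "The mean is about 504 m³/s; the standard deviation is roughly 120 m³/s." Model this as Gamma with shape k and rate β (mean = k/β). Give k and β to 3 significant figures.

k ≈ 17.6, β ≈ 0.035

For Gamma(k, rate β): mean = k/β, variance = k/β², so CV = 1/√k.
CV = SD/mean = 120/504 = 0.2381, hence k = 1/CV² = 17.6.
Then β = k/mean = 17.6/504 = 0.035.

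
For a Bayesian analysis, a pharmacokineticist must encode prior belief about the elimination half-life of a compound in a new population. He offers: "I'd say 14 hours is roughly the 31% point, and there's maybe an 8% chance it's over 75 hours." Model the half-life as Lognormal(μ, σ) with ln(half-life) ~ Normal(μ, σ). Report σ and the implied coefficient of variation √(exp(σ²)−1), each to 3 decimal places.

σ ≈ 0.883, CV ≈ 1.087

If T ~ Lognormal(μ,σ) then ln T ~ Normal(μ,σ), so the p-quantile of ln T is μ + z_p·σ.
ln(14) = 2.639 and ln(75) = 4.317; z_{0.31} = -0.4959, z_{0.92} = 1.405.
σ = (4.317 − 2.639)/(1.405 − (-0.4959)) = 0.883.
μ = 2.639 − (-0.4959)·0.883 = 3.077.
CV = √(exp(σ²)−1) = √(exp(0.7796)−1) = 1.087.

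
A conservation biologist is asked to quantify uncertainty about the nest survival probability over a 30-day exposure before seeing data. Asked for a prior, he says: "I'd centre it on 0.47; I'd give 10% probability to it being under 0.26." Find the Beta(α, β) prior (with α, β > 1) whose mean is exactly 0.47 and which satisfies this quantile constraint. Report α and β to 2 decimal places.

With mean 0.47 fixed, write α = 0.47s, β = 0.53s where s = α+β.
Need P(θ < 0.26) = 0.1 under Beta(0.47s, 0.53s). Normal approximation: (q−m)/√(m(1−m)/s) ≈ z_{0.1} = -1.28, so s ≈ 0.47·0.53·(-1.28)²/(0.26−0.47)² = 9.3.
At s = 9.3: P(θ<0.26) ≈ 0.093. Adjusting to match 0.1 gives s ≈ 8.75.
So α = 0.47·8.75 ≈ 4.11, β = 0.53·8.75 ≈ 4.64.

α ≈ 4.11, β ≈ 4.64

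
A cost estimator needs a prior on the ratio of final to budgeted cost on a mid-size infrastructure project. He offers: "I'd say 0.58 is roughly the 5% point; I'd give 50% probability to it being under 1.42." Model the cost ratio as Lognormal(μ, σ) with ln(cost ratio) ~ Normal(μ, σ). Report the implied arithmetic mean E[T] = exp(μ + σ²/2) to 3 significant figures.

E[T] ≈ 1.65

If T ~ Lognormal(μ,σ) then ln T ~ Normal(μ,σ), so the p-quantile of ln T is μ + z_p·σ.
ln(0.58) = -0.5447 and ln(1.42) = 0.3507; z_{0.05} = -1.645, z_{0.5} = 0.
σ = (0.3507 − -0.5447)/(0 − (-1.645)) = 0.544.
μ = -0.5447 − (-1.645)·0.544 = 0.351.
E[T] = exp(μ + σ²/2) = exp(0.351 + 0.1482) = 1.65.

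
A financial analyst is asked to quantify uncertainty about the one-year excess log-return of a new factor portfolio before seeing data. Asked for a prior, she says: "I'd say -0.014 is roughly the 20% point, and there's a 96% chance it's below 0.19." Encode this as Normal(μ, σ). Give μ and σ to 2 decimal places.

The p-quantile of Normal(μ,σ) is μ + z_p·σ, with z_{0.2} = -0.8416 and z_{0.96} = 1.751.
Eliminate σ: μ = (z₂·x₁ − z₁·x₂)/(z₂ − z₁) = (1.751·-0.014 − (-0.8416)·0.19)/2.592 = 0.05.
Then σ = (x₂ − x₁)/(z₂ − z₁) = (0.19 − -0.014)/2.592 = 0.08.

μ = 0.05, σ = 0.08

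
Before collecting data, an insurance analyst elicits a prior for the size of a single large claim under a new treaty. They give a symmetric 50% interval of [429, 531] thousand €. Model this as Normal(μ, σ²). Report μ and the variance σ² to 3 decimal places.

A symmetric 50% interval runs μ ± z·σ with z = 0.6745.
Half-width = 51, so σ = 51/0.6745 = 75.6127 and σ² = 5717.282.
μ is the interval midpoint, 480.000.

μ = 480.000, σ² = 5717.282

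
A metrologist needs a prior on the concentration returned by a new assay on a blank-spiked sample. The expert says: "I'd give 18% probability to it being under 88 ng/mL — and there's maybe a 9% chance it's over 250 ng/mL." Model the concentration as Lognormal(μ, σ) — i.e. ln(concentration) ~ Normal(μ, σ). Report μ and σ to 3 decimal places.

μ ≈ 4.901, σ ≈ 0.463

If T ~ Lognormal(μ,σ) then ln T ~ Normal(μ,σ), so the p-quantile of ln T is μ + z_p·σ.
ln(88) = 4.477 and ln(250) = 5.521; z_{0.18} = -0.9154, z_{0.91} = 1.341.
σ = (5.521 − 4.477)/(1.341 − (-0.9154)) = 0.463.
μ = 4.477 − (-0.9154)·0.463 = 4.901.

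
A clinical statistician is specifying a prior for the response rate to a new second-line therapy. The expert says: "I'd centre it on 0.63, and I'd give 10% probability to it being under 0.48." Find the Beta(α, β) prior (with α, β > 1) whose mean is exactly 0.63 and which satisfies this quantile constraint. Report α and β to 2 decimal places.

α ≈ 10.96, β ≈ 6.44

With mean 0.63 fixed, write α = 0.63s, β = 0.37s where s = α+β.
Need P(θ < 0.48) = 0.1 under Beta(0.63s, 0.37s). Normal approximation: (q−m)/√(m(1−m)/s) ≈ z_{0.1} = -1.28, so s ≈ 0.63·0.37·(-1.28)²/(0.48−0.63)² = 17.0.
At s = 17.0: P(θ<0.48) ≈ 0.102. Adjusting to match 0.1 gives s ≈ 17.39.
So α = 0.63·17.39 ≈ 10.96, β = 0.37·17.39 ≈ 6.44.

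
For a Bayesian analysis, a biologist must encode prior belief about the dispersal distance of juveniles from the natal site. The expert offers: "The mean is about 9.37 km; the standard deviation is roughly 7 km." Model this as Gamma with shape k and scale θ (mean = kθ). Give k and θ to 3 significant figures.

k ≈ 1.79, θ ≈ 5.23

For Gamma(k, scale θ): mean = kθ, variance = kθ², so CV = 1/√k.
CV = SD/mean = 7/9.37 = 0.7471, hence k = 1/CV² = 1.79.
Then θ = mean/k = 9.37/1.79 = 5.23.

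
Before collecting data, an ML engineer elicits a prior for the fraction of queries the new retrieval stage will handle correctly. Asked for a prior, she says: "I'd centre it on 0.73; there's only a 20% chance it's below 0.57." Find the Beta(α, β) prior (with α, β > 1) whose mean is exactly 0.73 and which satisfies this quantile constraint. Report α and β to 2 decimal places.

With mean 0.73 fixed, write α = 0.73s, β = 0.27s where s = α+β.
Need P(θ < 0.57) = 0.2 under Beta(0.73s, 0.27s). Normal approximation: (q−m)/√(m(1−m)/s) ≈ z_{0.2} = -0.842, so s ≈ 0.73·0.27·(-0.842)²/(0.57−0.73)² = 5.5.
At s = 5.5: P(θ<0.57) ≈ 0.188. Adjusting to match 0.2 gives s ≈ 4.72.
So α = 0.73·4.72 ≈ 3.44, β = 0.27·4.72 ≈ 1.27.

α ≈ 3.44, β ≈ 1.27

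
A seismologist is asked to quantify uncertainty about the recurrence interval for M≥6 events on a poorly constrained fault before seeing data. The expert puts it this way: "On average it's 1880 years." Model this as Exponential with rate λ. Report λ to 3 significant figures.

λ ≈ 0.000532

Exponential mean = 1/λ, so λ = 1/1880.0 = 0.000532.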